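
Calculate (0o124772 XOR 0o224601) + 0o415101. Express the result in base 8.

0o715274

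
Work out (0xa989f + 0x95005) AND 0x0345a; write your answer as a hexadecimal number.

0x2000

Add column by column in base 16, right to left:
  f+5 = 4 carry 1
  9+0+1 = a
  8+0 = 8
  9+5 = e
  a+9 = 3 carry 1
  final carry 1
Sum = 0x13e8a4; now AND with 0x0345a:
  1&0=0, 3&0=0, e&3=2, 8&4=0, a&5=0, 4&a=0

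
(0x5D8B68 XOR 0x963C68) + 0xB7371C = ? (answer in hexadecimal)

First 0x5D8B68 XOR 0x963C68 = 0xCBB700.
Add column by column in base 16, right to left:
  0+C = C
  0+1 = 1
  7+7 = E
  B+3 = E
  B+7 = 2 carry 1
  C+B+1 = 8 carry 1
  final carry 1

0x182EE1C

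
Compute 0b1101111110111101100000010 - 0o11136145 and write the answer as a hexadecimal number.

0b1101111110111101100000010 = 0x1bf7b02 in hexadecimal.
0o11136145 = 0x24bc65 in hexadecimal.
Subtract column by column in base 16:
  2-5 → d (borrow)
  0-6-1 → 9 (borrow)
  b-c-1 → e (borrow)
  7-b-1 → b (borrow)
  f-4-1 → a
  b-2 → 9
  1-0 → 1

0x19abe9d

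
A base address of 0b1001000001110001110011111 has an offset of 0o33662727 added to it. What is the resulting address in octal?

0b1001000001110001110011111 = 0o110161637 in octal.
Add column by column in base 8, right to left:
  7+7 = 6 carry 1
  3+2+1 = 6
  6+7 = 5 carry 1
  1+2+1 = 4
  6+6 = 4 carry 1
  1+6+1 = 0 carry 1
  0+3+1 = 4
  1+3 = 4
  1+0 = 1

0o144044566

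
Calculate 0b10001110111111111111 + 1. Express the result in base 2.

The trailing 12 digits are 1 (max in base 2), so adding 1 cascades: they roll to 0 and the next digit up increments.

0b10001111000000000000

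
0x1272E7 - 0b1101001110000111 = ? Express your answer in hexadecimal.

0x119F60

0b1101001110000111 = 0xD387 in hexadecimal.
Subtract column by column in base 16:
  7-7 → 0
  E-8 → 6
  2-3 → F (borrow)
  7-D-1 → 9 (borrow)
  2-0-1 → 1
  1-0 → 1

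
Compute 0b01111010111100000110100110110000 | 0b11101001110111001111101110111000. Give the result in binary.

OR bit by bit (1 where either bit is 1):
  01111010111100000110100110110000
| 11101001110111001111101110111000
= 11111011111111001111101110111000

0b11111011111111001111101110111000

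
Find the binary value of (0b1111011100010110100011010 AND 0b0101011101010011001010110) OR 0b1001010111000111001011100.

0b1111011100010110100011010 AND 0b0101011101010011001010110 = 0b0101011100010010000010010.
Then OR with 0b1001010111000111001011100.

0b1101011111010111001011110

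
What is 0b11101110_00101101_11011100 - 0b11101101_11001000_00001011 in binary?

Subtract column by column in base 2:
  0-1 → 1 (borrow)
  0-1-1 → 0 (borrow)
  1-0-1 → 0
  1-1 → 0
  1-0 → 1
  0-0 → 0
  1-0 → 1
  1-0 → 1
  1-0 → 1
  0-0 → 0
  1-0 → 1
  1-1 → 0
  0-0 → 0
  1-0 → 1
  0-1 → 1 (borrow)
  0-1-1 → 0 (borrow)
  0-1-1 → 0 (borrow)
  1-0-1 → 0
  1-1 → 0
  1-1 → 0
  0-0 → 0
  1-1 → 0
  1-1 → 0
  1-1 → 0

0b110010111010001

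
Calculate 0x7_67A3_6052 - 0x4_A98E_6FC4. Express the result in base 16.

0x2BE14F08E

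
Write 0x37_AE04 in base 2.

0b1101111010111000000100

Expand each hex digit to 4 bits: 3=0011 7=0111 A=1010 E=1110 0=0000 4=0100.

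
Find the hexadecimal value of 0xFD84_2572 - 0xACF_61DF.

0xF2B4C393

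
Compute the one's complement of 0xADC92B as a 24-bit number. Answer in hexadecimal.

0x5236D4

Each hex digit d becomes F−d:
  A→5, D→2, C→3, 9→6, 2→D, B→4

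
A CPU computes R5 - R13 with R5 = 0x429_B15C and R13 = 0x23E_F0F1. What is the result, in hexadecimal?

0x1EAC06B

Subtract column by column in base 16:
  C-1 → B
  5-F → 6 (borrow)
  1-0-1 → 0
  B-F → C (borrow)
  9-E-1 → A (borrow)
  2-3-1 → E (borrow)
  4-2-1 → 1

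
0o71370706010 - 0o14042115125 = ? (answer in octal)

Subtract column by column in base 8:
  0-5 → 3 (borrow)
  1-2-1 → 6 (borrow)
  0-1-1 → 6 (borrow)
  6-5-1 → 0
  0-1 → 7 (borrow)
  7-1-1 → 5
  0-2 → 6 (borrow)
  7-4-1 → 2
  3-0 → 3
  1-4 → 5 (borrow)
  7-1-1 → 5

0o55326570663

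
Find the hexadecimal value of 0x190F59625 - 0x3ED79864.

Subtract column by column in base 16:
  5-4 → 1
  2-6 → C (borrow)
  6-8-1 → D (borrow)
  9-9-1 → F (borrow)
  5-7-1 → D (borrow)
  F-D-1 → 1
  0-E → 2 (borrow)
  9-3-1 → 5
  1-0 → 1

0x1521DFDC1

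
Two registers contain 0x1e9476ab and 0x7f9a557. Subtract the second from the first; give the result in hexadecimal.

Subtract column by column in base 16:
  b-7 → 4
  a-5 → 5
  6-5 → 1
  7-a → d (borrow)
  4-9-1 → a (borrow)
  9-f-1 → 9 (borrow)
  e-7-1 → 6
  1-0 → 1

0x169ad154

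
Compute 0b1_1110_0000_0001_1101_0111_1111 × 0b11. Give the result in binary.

0b101101000000101100001111101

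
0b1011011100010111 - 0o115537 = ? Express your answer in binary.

0b1101110111000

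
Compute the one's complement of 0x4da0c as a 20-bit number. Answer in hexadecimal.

Each hex digit d becomes f−d:
  4→b, d→2, a→5, 0→f, c→3

0xb25f3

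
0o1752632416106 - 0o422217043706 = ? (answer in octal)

0o1330413352200

Subtract column by column in base 8:
  6-6 → 0
  0-0 → 0
  1-7 → 2 (borrow)
  6-3-1 → 2
  1-4 → 5 (borrow)
  4-0-1 → 3
  2-7 → 3 (borrow)
  3-1-1 → 1
  6-2 → 4
  2-2 → 0
  5-2 → 3
  7-4 → 3
  1-0 → 1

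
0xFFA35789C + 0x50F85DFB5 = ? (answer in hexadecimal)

0x1509BB5851

Add column by column in base 16, right to left:
  C+5 = 1 carry 1
  9+B+1 = 5 carry 1
  8+F+1 = 8 carry 1
  7+D+1 = 5 carry 1
  5+5+1 = B
  3+8 = B
  A+F = 9 carry 1
  F+0+1 = 0 carry 1
  F+5+1 = 5 carry 1
  final carry 1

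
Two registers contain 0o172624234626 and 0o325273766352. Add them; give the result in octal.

0o520120223200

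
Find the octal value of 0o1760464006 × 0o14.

0o27507160110

Multiply each base-8 digit by 12, carrying:
  6×12 = 72 → write 0 carry 9
  0×12+9 = 9 → write 1 carry 1
  0×12+1 = 1 → write 1
  4×12 = 48 → write 0 carry 6
  6×12+6 = 78 → write 6 carry 9
  4×12+9 = 57 → write 1 carry 7
  0×12+7 = 7 → write 7
  6×12 = 72 → write 0 carry 9
  7×12+9 = 93 → write 5 carry 11
  1×12+11 = 23 → write 7 carry 2
  remaining carry: 2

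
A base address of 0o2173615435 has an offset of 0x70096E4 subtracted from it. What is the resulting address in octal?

0o1273502071

0x70096E4 = 0o700113344 in octal.
Subtract column by column in base 8:
  5-4 → 1
  3-4 → 7 (borrow)
  4-3-1 → 0
  5-3 → 2
  1-1 → 0
  6-1 → 5
  3-0 → 3
  7-0 → 7
  1-7 → 2 (borrow)
  2-0-1 → 1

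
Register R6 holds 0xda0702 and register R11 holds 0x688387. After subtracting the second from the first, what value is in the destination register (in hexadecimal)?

0x71837b

Subtract column by column in base 16:
  2-7 → b (borrow)
  0-8-1 → 7 (borrow)
  7-3-1 → 3
  0-8 → 8 (borrow)
  a-8-1 → 1
  d-6 → 7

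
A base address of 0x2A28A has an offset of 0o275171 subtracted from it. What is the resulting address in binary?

0b10010100000010001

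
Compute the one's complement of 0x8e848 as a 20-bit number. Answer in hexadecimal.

0x717b7

Each hex digit d becomes f−d:
  8→7, e→1, 8→7, 4→b, 8→7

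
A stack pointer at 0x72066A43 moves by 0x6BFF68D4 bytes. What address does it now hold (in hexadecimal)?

0xDE05D317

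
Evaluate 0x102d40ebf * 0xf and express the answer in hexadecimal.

0xf2a6cdd31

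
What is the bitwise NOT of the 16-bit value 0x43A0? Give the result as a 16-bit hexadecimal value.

Each hex digit d becomes F−d:
  4→B, 3→C, A→5, 0→F

0xBC5F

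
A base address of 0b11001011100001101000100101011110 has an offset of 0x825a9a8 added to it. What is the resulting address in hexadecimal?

0b11001011100001101000100101011110 = 0xcb86895e in hexadecimal.
Add column by column in base 16, right to left:
  e+8 = 6 carry 1
  5+a+1 = 0 carry 1
  9+9+1 = 3 carry 1
  8+a+1 = 3 carry 1
  6+5+1 = c
  8+2 = a
  b+8 = 3 carry 1
  c+0+1 = d

0xd3ac3306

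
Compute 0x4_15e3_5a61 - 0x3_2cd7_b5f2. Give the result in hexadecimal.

0xe90ba46f

Subtract column by column in base 16:
  1-2 → f (borrow)
  6-f-1 → 6 (borrow)
  a-5-1 → 4
  5-b → a (borrow)
  3-7-1 → b (borrow)
  e-d-1 → 0
  5-c → 9 (borrow)
  1-2-1 → e (borrow)
  4-3-1 → 0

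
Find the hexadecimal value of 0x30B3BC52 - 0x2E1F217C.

0x2949AD6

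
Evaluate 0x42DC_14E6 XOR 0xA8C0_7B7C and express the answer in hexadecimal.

0xEA1C6F9A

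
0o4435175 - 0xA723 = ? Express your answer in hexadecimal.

0o4435175 = 0x123A7D in hexadecimal.
Subtract column by column in base 16:
  D-3 → A
  7-2 → 5
  A-7 → 3
  3-A → 9 (borrow)
  2-0-1 → 1
  1-0 → 1

0x11935A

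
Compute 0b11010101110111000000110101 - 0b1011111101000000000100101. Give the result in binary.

0b1110110001111000000010000

Subtract column by column in base 2:
  1-1 → 0
  0-0 → 0
  1-1 → 0
  0-0 → 0
  1-0 → 1
  1-1 → 0
  0-0 → 0
  0-0 → 0
  0-0 → 0
  0-0 → 0
  0-0 → 0
  0-0 → 0
  1-0 → 1
  1-0 → 1
  1-0 → 1
  0-1 → 1 (borrow)
  1-0-1 → 0
  1-1 → 0
  1-1 → 0
  0-1 → 1 (borrow)
  1-1-1 → 1 (borrow)
  0-1-1 → 0 (borrow)
  1-1-1 → 1 (borrow)
  0-0-1 → 1 (borrow)
  1-1-1 → 1 (borrow)
  1-0-1 → 0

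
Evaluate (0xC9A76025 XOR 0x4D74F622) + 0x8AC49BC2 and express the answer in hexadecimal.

First 0xC9A76025 XOR 0x4D74F622 = 0x84D39607.
Add column by column in base 16, right to left:
  7+2 = 9
  0+C = C
  6+B = 1 carry 1
  9+9+1 = 3 carry 1
  3+4+1 = 8
  D+C = 9 carry 1
  4+A+1 = F
  8+8 = 0 carry 1
  final carry 1

0x10F9831C9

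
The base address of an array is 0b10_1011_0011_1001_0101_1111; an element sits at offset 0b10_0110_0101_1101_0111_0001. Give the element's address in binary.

0b10100011001011011010000

Add column by column in base 2, right to left:
  1+1 = 0 carry 1
  1+0+1 = 0 carry 1
  1+0+1 = 0 carry 1
  1+0+1 = 0 carry 1
  1+1+1 = 1 carry 1
  0+1+1 = 0 carry 1
  1+1+1 = 1 carry 1
  0+0+1 = 1
  1+1 = 0 carry 1
  0+0+1 = 1
  0+1 = 1
  1+1 = 0 carry 1
  1+1+1 = 1 carry 1
  1+0+1 = 0 carry 1
  0+1+1 = 0 carry 1
  0+0+1 = 1
  1+0 = 1
  1+1 = 0 carry 1
  0+1+1 = 0 carry 1
  1+0+1 = 0 carry 1
  0+0+1 = 1
  1+1 = 0 carry 1
  final carry 1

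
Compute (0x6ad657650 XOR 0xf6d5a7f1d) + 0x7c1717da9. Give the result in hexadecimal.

First 0x6ad657650 XOR 0xf6d5a7f1d = 0x9c03f094d.
Add column by column in base 16, right to left:
  d+9 = 6 carry 1
  4+a+1 = f
  9+d = 6 carry 1
  0+7+1 = 8
  f+1 = 0 carry 1
  3+7+1 = b
  0+1 = 1
  c+c = 8 carry 1
  9+7+1 = 1 carry 1
  final carry 1

0x1181b086f6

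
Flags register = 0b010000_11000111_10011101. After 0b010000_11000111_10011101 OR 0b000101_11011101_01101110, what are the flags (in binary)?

0b0101011101111111111111

OR bit by bit (1 where either bit is 1):
  0100001100011110011101
| 0001011101110101101110
= 0101011101111111111111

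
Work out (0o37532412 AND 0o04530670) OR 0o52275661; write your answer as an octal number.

0o56775671

0o37532412 AND 0o04530670 = 0o04530410.
Then OR with 0o52275661.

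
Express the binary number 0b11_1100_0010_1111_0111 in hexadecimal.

0x3c2f7

Group the bits into nibbles: 0011 1100 0010 1111 0111 → 3c2f7.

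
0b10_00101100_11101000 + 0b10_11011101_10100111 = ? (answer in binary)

0b1010000101010001111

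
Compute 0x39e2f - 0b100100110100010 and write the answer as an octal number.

0o652215

0x39e2f = 0o717057 in octal.
0b100100110100010 = 0o44642 in octal.
Subtract column by column in base 8:
  7-2 → 5
  5-4 → 1
  0-6 → 2 (borrow)
  7-4-1 → 2
  1-4 → 5 (borrow)
  7-0-1 → 6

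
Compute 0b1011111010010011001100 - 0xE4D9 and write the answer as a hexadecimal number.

0x2EBFF3

0b1011111010010011001100 = 0x2FA4CC in hexadecimal.
Subtract column by column in base 16:
  C-9 → 3
  C-D → F (borrow)
  4-4-1 → F (borrow)
  A-E-1 → B (borrow)
  F-0-1 → E
  2-0 → 2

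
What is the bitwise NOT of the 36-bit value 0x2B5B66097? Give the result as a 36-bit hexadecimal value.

0xD4A499F68

Each hex digit d becomes F−d:
  2→D, B→4, 5→A, B→4, 6→9, 6→9, 0→F, 9→6, 7→8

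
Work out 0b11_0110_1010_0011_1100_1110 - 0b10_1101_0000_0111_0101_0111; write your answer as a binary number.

0b10011001110001110111

Subtract column by column in base 2:
  0-1 → 1 (borrow)
  1-1-1 → 1 (borrow)
  1-1-1 → 1 (borrow)
  1-0-1 → 0
  0-1 → 1 (borrow)
  0-0-1 → 1 (borrow)
  1-1-1 → 1 (borrow)
  1-0-1 → 0
  1-1 → 0
  1-1 → 0
  0-1 → 1 (borrow)
  0-0-1 → 1 (borrow)
  0-0-1 → 1 (borrow)
  1-0-1 → 0
  0-0 → 0
  1-0 → 1
  0-1 → 1 (borrow)
  1-0-1 → 0
  1-1 → 0
  0-1 → 1 (borrow)
  1-0-1 → 0
  1-1 → 0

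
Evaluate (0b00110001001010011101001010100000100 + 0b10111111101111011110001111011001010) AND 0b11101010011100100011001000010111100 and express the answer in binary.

Add column by column in base 2, right to left:
  0+0 = 0
  0+1 = 1
  1+0 = 1
  0+1 = 1
  0+0 = 0
  0+0 = 0
  0+1 = 1
  0+1 = 1
  1+0 = 1
  0+1 = 1
  1+1 = 0 carry 1
  0+1+1 = 0 carry 1
  1+1+1 = 1 carry 1
  0+0+1 = 1
  0+0 = 0
  1+0 = 1
  0+1 = 1
  1+1 = 0 carry 1
  1+1+1 = 1 carry 1
  1+1+1 = 1 carry 1
  0+0+1 = 1
  0+1 = 1
  1+1 = 0 carry 1
  0+1+1 = 0 carry 1
  1+1+1 = 1 carry 1
  0+0+1 = 1
  0+1 = 1
  1+1 = 0 carry 1
  0+1+1 = 0 carry 1
  0+1+1 = 0 carry 1
  0+1+1 = 0 carry 1
  1+1+1 = 1 carry 1
  1+1+1 = 1 carry 1
  0+0+1 = 1
  0+1 = 1
Sum = 0b11110000111001111011011001111001110; now AND with 0b11101010011100100011001000010111100:
  11110000111001111011011001111001110
& 11101010011100100011001000010111100
= 11100000011000100011001000010001100

0b11100000011000100011001000010001100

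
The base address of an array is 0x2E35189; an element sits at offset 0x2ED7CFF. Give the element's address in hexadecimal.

Add column by column in base 16, right to left:
  9+F = 8 carry 1
  8+F+1 = 8 carry 1
  1+C+1 = E
  5+7 = C
  3+D = 0 carry 1
  E+E+1 = D carry 1
  2+2+1 = 5

0x5D0CE88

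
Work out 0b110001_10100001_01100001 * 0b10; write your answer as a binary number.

Multiply each base-2 digit by 2, carrying:
  1×2 = 2 → write 0 carry 1
  0×2+1 = 1 → write 1
  0×2 = 0 → write 0
  0×2 = 0 → write 0
  0×2 = 0 → write 0
  1×2 = 2 → write 0 carry 1
  1×2+1 = 3 → write 1 carry 1
  0×2+1 = 1 → write 1
  1×2 = 2 → write 0 carry 1
  0×2+1 = 1 → write 1
  0×2 = 0 → write 0
  0×2 = 0 → write 0
  0×2 = 0 → write 0
  1×2 = 2 → write 0 carry 1
  0×2+1 = 1 → write 1
  1×2 = 2 → write 0 carry 1
  1×2+1 = 3 → write 1 carry 1
  0×2+1 = 1 → write 1
  0×2 = 0 → write 0
  0×2 = 0 → write 0
  1×2 = 2 → write 0 carry 1
  1×2+1 = 3 → write 1 carry 1
  remaining carry: 1

0b11000110100001011000010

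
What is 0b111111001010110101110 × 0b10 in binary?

0b1111110010101101011100

Multiply each base-2 digit by 2, carrying:
  0×2 = 0 → write 0
  1×2 = 2 → write 0 carry 1
  1×2+1 = 3 → write 1 carry 1
  1×2+1 = 3 → write 1 carry 1
  0×2+1 = 1 → write 1
  1×2 = 2 → write 0 carry 1
  0×2+1 = 1 → write 1
  1×2 = 2 → write 0 carry 1
  1×2+1 = 3 → write 1 carry 1
  0×2+1 = 1 → write 1
  1×2 = 2 → write 0 carry 1
  0×2+1 = 1 → write 1
  1×2 = 2 → write 0 carry 1
  0×2+1 = 1 → write 1
  0×2 = 0 → write 0
  1×2 = 2 → write 0 carry 1
  1×2+1 = 3 → write 1 carry 1
  1×2+1 = 3 → write 1 carry 1
  1×2+1 = 3 → write 1 carry 1
  1×2+1 = 3 → write 1 carry 1
  1×2+1 = 3 → write 1 carry 1
  remaining carry: 1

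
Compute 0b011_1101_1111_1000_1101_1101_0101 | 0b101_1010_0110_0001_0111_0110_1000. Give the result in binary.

OR bit by bit (1 where either bit is 1):
  011110111111000110111010101
| 101101001100001011101101000
= 111111111111001111111111101

0b111111111111001111111111101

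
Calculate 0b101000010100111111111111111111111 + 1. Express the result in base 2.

0b101000010101000000000000000000000

The trailing 21 digits are 1 (max in base 2), so adding 1 cascades: they roll to 0 and the next digit up increments.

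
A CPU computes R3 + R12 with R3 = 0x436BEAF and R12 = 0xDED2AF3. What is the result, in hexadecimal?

0x1223E9A2

Add column by column in base 16, right to left:
  F+3 = 2 carry 1
  A+F+1 = A carry 1
  E+A+1 = 9 carry 1
  B+2+1 = E
  6+D = 3 carry 1
  3+E+1 = 2 carry 1
  4+D+1 = 2 carry 1
  final carry 1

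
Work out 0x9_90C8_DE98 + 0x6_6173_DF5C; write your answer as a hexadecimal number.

0xFF23CBDF4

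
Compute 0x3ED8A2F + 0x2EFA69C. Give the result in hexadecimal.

0x6DD30CB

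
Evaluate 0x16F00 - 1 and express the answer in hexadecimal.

0x16EFF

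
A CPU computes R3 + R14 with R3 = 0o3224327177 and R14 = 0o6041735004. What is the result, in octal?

Add column by column in base 8, right to left:
  7+4 = 3 carry 1
  7+0+1 = 0 carry 1
  1+0+1 = 2
  7+5 = 4 carry 1
  2+3+1 = 6
  3+7 = 2 carry 1
  4+1+1 = 6
  2+4 = 6
  2+0 = 2
  3+6 = 1 carry 1
  final carry 1

0o11266264203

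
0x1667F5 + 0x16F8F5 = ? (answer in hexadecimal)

0x2D60EA

Add column by column in base 16, right to left:
  5+5 = A
  F+F = E carry 1
  7+8+1 = 0 carry 1
  6+F+1 = 6 carry 1
  6+6+1 = D
  1+1 = 2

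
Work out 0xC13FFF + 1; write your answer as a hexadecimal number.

0xC14000

The trailing 3 digits are F (max in base 16), so adding 1 cascades: they roll to 0 and the next digit up increments.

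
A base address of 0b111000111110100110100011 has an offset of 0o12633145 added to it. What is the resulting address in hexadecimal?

0b111000111110100110100011 = 0xe3e9a3 in hexadecimal.
0o12633145 = 0x2b3665 in hexadecimal.
Add column by column in base 16, right to left:
  3+5 = 8
  a+6 = 0 carry 1
  9+6+1 = 0 carry 1
  e+3+1 = 2 carry 1
  3+b+1 = f
  e+2 = 0 carry 1
  final carry 1

0x10f2008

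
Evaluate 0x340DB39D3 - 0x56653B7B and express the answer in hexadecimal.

0x2EA75FE58

Subtract column by column in base 16:
  3-B → 8 (borrow)
  D-7-1 → 5
  9-B → E (borrow)
  3-3-1 → F (borrow)
  B-5-1 → 5
  D-6 → 7
  0-6 → A (borrow)
  4-5-1 → E (borrow)
  3-0-1 → 2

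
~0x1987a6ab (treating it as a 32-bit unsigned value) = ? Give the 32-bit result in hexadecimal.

0xe6785954

Each hex digit d becomes f−d:
  1→e, 9→6, 8→7, 7→8, a→5, 6→9, a→5, b→4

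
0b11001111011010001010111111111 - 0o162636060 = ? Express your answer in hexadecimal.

0x1821D9CF

0b11001111011010001010111111111 = 0x19ED15FF in hexadecimal.
0o162636060 = 0x1CB3C30 in hexadecimal.
Subtract column by column in base 16:
  F-0 → F
  F-3 → C
  5-C → 9 (borrow)
  1-3-1 → D (borrow)
  D-B-1 → 1
  E-C → 2
  9-1 → 8
  1-0 → 1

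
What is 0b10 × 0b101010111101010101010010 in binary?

Multiply each base-2 digit by 2, carrying:
  0×2 = 0 → write 0
  1×2 = 2 → write 0 carry 1
  0×2+1 = 1 → write 1
  0×2 = 0 → write 0
  1×2 = 2 → write 0 carry 1
  0×2+1 = 1 → write 1
  1×2 = 2 → write 0 carry 1
  0×2+1 = 1 → write 1
  1×2 = 2 → write 0 carry 1
  0×2+1 = 1 → write 1
  1×2 = 2 → write 0 carry 1
  0×2+1 = 1 → write 1
  1×2 = 2 → write 0 carry 1
  0×2+1 = 1 → write 1
  1×2 = 2 → write 0 carry 1
  1×2+1 = 3 → write 1 carry 1
  1×2+1 = 3 → write 1 carry 1
  1×2+1 = 3 → write 1 carry 1
  0×2+1 = 1 → write 1
  1×2 = 2 → write 0 carry 1
  0×2+1 = 1 → write 1
  1×2 = 2 → write 0 carry 1
  0×2+1 = 1 → write 1
  1×2 = 2 → write 0 carry 1
  remaining carry: 1

0b1010101111010101010100100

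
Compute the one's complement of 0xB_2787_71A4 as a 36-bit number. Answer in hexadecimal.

Each hex digit d becomes F−d:
  B→4, 2→D, 7→8, 8→7, 7→8, 7→8, 1→E, A→5, 4→B

0x4D8788E5B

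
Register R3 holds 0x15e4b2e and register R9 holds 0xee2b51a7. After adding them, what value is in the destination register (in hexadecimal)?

0xef899cd5

Add column by column in base 16, right to left:
  e+7 = 5 carry 1
  2+a+1 = d
  b+1 = c
  4+5 = 9
  e+b = 9 carry 1
  5+2+1 = 8
  1+e = f
  0+e = e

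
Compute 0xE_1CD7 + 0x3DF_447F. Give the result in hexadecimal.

0x3ED6156

Add column by column in base 16, right to left:
  7+F = 6 carry 1
  D+7+1 = 5 carry 1
  C+4+1 = 1 carry 1
  1+4+1 = 6
  E+F = D carry 1
  0+D+1 = E
  0+3 = 3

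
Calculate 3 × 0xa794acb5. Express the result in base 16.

0x1f6be061f

Multiply each base-16 digit by 3, carrying:
  5×3 = 15 → write f
  b×3 = 33 → write 1 carry 2
  c×3+2 = 38 → write 6 carry 2
  a×3+2 = 32 → write 0 carry 2
  4×3+2 = 14 → write e
  9×3 = 27 → write b carry 1
  7×3+1 = 22 → write 6 carry 1
  a×3+1 = 31 → write f carry 1
  remaining carry: 1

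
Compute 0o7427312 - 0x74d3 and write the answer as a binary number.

0b111011011100111110111

0o7427312 = 0b111100010111011001010 in binary.
0x74d3 = 0b111010011010011 in binary.
Subtract column by column in base 2:
  0-1 → 1 (borrow)
  1-1-1 → 1 (borrow)
  0-0-1 → 1 (borrow)
  1-0-1 → 0
  0-1 → 1 (borrow)
  0-0-1 → 1 (borrow)
  1-1-1 → 1 (borrow)
  1-1-1 → 1 (borrow)
  0-0-1 → 1 (borrow)
  1-0-1 → 0
  1-1 → 0
  1-0 → 1
  0-1 → 1 (borrow)
  1-1-1 → 1 (borrow)
  0-1-1 → 0 (borrow)
  0-0-1 → 1 (borrow)
  0-0-1 → 1 (borrow)
  1-0-1 → 0
  1-0 → 1
  1-0 → 1
  1-0 → 1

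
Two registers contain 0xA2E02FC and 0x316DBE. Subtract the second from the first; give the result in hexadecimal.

0x9FC953E

Subtract column by column in base 16:
  C-E → E (borrow)
  F-B-1 → 3
  2-D → 5 (borrow)
  0-6-1 → 9 (borrow)
  E-1-1 → C
  2-3 → F (borrow)
  A-0-1 → 9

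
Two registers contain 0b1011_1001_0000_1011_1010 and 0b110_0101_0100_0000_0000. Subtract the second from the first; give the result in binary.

Subtract column by column in base 2:
  0-0 → 0
  1-0 → 1
  0-0 → 0
  1-0 → 1
  1-0 → 1
  1-0 → 1
  0-0 → 0
  1-0 → 1
  0-0 → 0
  0-0 → 0
  0-1 → 1 (borrow)
  0-0-1 → 1 (borrow)
  1-1-1 → 1 (borrow)
  0-0-1 → 1 (borrow)
  0-1-1 → 0 (borrow)
  1-0-1 → 0
  1-0 → 1
  1-1 → 0
  0-1 → 1 (borrow)
  1-0-1 → 0

0b1010011110010111010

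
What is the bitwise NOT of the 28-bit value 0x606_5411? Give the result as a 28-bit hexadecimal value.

0x9f9abee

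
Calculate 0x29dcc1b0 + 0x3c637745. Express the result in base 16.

0x664038f5

Add column by column in base 16, right to left:
  0+5 = 5
  b+4 = f
  1+7 = 8
  c+7 = 3 carry 1
  c+3+1 = 0 carry 1
  d+6+1 = 4 carry 1
  9+c+1 = 6 carry 1
  2+3+1 = 6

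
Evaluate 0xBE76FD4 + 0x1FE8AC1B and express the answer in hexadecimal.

0x2BD01BEF

Add column by column in base 16, right to left:
  4+B = F
  D+1 = E
  F+C = B carry 1
  6+A+1 = 1 carry 1
  7+8+1 = 0 carry 1
  E+E+1 = D carry 1
  B+F+1 = B carry 1
  0+1+1 = 2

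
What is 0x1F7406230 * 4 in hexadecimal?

0x7DD0188C0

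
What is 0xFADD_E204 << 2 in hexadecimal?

0x3EB778810

2 bits is not a whole number of base-16 digits; in binary: 11111010110111011110001000000100 << 2 = 1111101011011101111000100000010000.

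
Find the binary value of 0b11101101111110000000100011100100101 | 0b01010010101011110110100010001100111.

0b11111111111111110110100011101100111

OR bit by bit (1 where either bit is 1):
  11101101111110000000100011100100101
| 01010010101011110110100010001100111
= 11111111111111110110100011101100111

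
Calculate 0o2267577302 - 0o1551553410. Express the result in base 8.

0o516023672

Subtract column by column in base 8:
  2-0 → 2
  0-1 → 7 (borrow)
  3-4-1 → 6 (borrow)
  7-3-1 → 3
  7-5 → 2
  5-5 → 0
  7-1 → 6
  6-5 → 1
  2-5 → 5 (borrow)
  2-1-1 → 0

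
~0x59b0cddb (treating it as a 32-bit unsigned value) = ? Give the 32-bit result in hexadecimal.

0xa64f3224

Each hex digit d becomes f−d:
  5→a, 9→6, b→4, 0→f, c→3, d→2, d→2, b→4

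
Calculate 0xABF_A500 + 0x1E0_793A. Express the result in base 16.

Add column by column in base 16, right to left:
  0+A = A
  0+3 = 3
  5+9 = E
  A+7 = 1 carry 1
  F+0+1 = 0 carry 1
  B+E+1 = A carry 1
  A+1+1 = C

0xCA01E3A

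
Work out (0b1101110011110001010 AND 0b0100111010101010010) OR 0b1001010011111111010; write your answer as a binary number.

0b1101110011110001010 AND 0b0100111010101010010 = 0b0100110010100000010.
Then OR with 0b1001010011111111010.

0b1101110011111111010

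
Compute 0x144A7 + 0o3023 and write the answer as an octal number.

0x144A7 = 0o242247 in octal.
Add column by column in base 8, right to left:
  7+3 = 2 carry 1
  4+2+1 = 7
  2+0 = 2
  2+3 = 5
  4+0 = 4
  2+0 = 2

0o245272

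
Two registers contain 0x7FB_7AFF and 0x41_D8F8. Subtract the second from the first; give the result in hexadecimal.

Subtract column by column in base 16:
  F-8 → 7
  F-F → 0
  A-8 → 2
  7-D → A (borrow)
  B-1-1 → 9
  F-4 → B
  7-0 → 7

0x7B9A207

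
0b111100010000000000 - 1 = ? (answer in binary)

The trailing 10 digits are 0, so subtracting 1 borrows through: they become 1 and the next digit up decrements.

0b111100001111111111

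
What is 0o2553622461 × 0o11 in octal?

0o30312047271

Multiply each base-8 digit by 9, carrying:
  1×9 = 9 → write 1 carry 1
  6×9+1 = 55 → write 7 carry 6
  4×9+6 = 42 → write 2 carry 5
  2×9+5 = 23 → write 7 carry 2
  2×9+2 = 20 → write 4 carry 2
  6×9+2 = 56 → write 0 carry 7
  3×9+7 = 34 → write 2 carry 4
  5×9+4 = 49 → write 1 carry 6
  5×9+6 = 51 → write 3 carry 6
  2×9+6 = 24 → write 0 carry 3
  remaining carry: 3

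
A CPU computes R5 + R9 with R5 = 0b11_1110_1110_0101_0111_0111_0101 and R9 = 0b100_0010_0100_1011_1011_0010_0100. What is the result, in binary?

0b1000000100110001001010011001

Add column by column in base 2, right to left:
  1+0 = 1
  0+0 = 0
  1+1 = 0 carry 1
  0+0+1 = 1
  1+0 = 1
  1+1 = 0 carry 1
  1+0+1 = 0 carry 1
  0+0+1 = 1
  1+1 = 0 carry 1
  1+1+1 = 1 carry 1
  1+0+1 = 0 carry 1
  0+1+1 = 0 carry 1
  1+1+1 = 1 carry 1
  0+1+1 = 0 carry 1
  1+0+1 = 0 carry 1
  0+1+1 = 0 carry 1
  0+0+1 = 1
  1+0 = 1
  1+1 = 0 carry 1
  1+0+1 = 0 carry 1
  0+0+1 = 1
  1+1 = 0 carry 1
  1+0+1 = 0 carry 1
  1+0+1 = 0 carry 1
  1+0+1 = 0 carry 1
  1+0+1 = 0 carry 1
  0+1+1 = 0 carry 1
  final carry 1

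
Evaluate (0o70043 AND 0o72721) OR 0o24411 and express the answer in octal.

0o70043 AND 0o72721 = 0o70001.
Then OR with 0o24411.

0o74411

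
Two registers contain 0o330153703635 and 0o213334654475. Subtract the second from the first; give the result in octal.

0o114617027140

Subtract column by column in base 8:
  5-5 → 0
  3-7 → 4 (borrow)
  6-4-1 → 1
  3-4 → 7 (borrow)
  0-5-1 → 2 (borrow)
  7-6-1 → 0
  3-4 → 7 (borrow)
  5-3-1 → 1
  1-3 → 6 (borrow)
  0-3-1 → 4 (borrow)
  3-1-1 → 1
  3-2 → 1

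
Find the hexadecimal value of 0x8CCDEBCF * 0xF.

0x84010D121

Multiply each base-16 digit by 15, carrying:
  F×15 = 225 → write 1 carry 14
  C×15+14 = 194 → write 2 carry 12
  B×15+12 = 177 → write 1 carry 11
  E×15+11 = 221 → write D carry 13
  D×15+13 = 208 → write 0 carry 13
  C×15+13 = 193 → write 1 carry 12
  C×15+12 = 192 → write 0 carry 12
  8×15+12 = 132 → write 4 carry 8
  remaining carry: 8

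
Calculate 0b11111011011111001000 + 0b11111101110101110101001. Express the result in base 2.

Add column by column in base 2, right to left:
  0+1 = 1
  0+0 = 0
  0+0 = 0
  1+1 = 0 carry 1
  0+0+1 = 1
  0+1 = 1
  1+0 = 1
  1+1 = 0 carry 1
  1+1+1 = 1 carry 1
  1+1+1 = 1 carry 1
  1+0+1 = 0 carry 1
  0+1+1 = 0 carry 1
  1+0+1 = 0 carry 1
  1+1+1 = 1 carry 1
  0+1+1 = 0 carry 1
  1+1+1 = 1 carry 1
  1+0+1 = 0 carry 1
  1+1+1 = 1 carry 1
  1+1+1 = 1 carry 1
  1+1+1 = 1 carry 1
  0+1+1 = 0 carry 1
  0+1+1 = 0 carry 1
  0+1+1 = 0 carry 1
  final carry 1

0b100011101010001101110001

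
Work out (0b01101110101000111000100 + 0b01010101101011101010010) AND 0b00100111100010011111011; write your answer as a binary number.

Add column by column in base 2, right to left:
  0+0 = 0
  0+1 = 1
  1+0 = 1
  0+0 = 0
  0+1 = 1
  0+0 = 0
  1+1 = 0 carry 1
  1+0+1 = 0 carry 1
  1+1+1 = 1 carry 1
  0+1+1 = 0 carry 1
  0+1+1 = 0 carry 1
  0+0+1 = 1
  1+1 = 0 carry 1
  0+0+1 = 1
  1+1 = 0 carry 1
  0+1+1 = 0 carry 1
  1+0+1 = 0 carry 1
  1+1+1 = 1 carry 1
  1+0+1 = 0 carry 1
  0+1+1 = 0 carry 1
  1+0+1 = 0 carry 1
  1+1+1 = 1 carry 1
  final carry 1
Sum = 0b11000100010100100010110; now AND with 0b00100111100010011111011:
  11000100010100100010110
& 00100111100010011111011
= 00000100000000000010010

0b100000000000010010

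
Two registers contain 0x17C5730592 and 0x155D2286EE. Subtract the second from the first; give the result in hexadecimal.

0x268507EA4

Subtract column by column in base 16:
  2-E → 4 (borrow)
  9-E-1 → A (borrow)
  5-6-1 → E (borrow)
  0-8-1 → 7 (borrow)
  3-2-1 → 0
  7-2 → 5
  5-D → 8 (borrow)
  C-5-1 → 6
  7-5 → 2
  1-1 → 0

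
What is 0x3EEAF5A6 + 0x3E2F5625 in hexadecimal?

0x7D1A4BCB

Add column by column in base 16, right to left:
  6+5 = B
  A+2 = C
  5+6 = B
  F+5 = 4 carry 1
  A+F+1 = A carry 1
  E+2+1 = 1 carry 1
  E+E+1 = D carry 1
  3+3+1 = 7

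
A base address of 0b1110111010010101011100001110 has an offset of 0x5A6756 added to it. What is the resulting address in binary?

0b1111010000111011111001100100

0x5A6756 = 0b10110100110011101010110 in binary.
Add column by column in base 2, right to left:
  0+0 = 0
  1+1 = 0 carry 1
  1+1+1 = 1 carry 1
  1+0+1 = 0 carry 1
  0+1+1 = 0 carry 1
  0+0+1 = 1
  0+1 = 1
  0+0 = 0
  1+1 = 0 carry 1
  1+1+1 = 1 carry 1
  1+1+1 = 1 carry 1
  0+0+1 = 1
  1+0 = 1
  0+1 = 1
  1+1 = 0 carry 1
  0+0+1 = 1
  1+0 = 1
  0+1 = 1
  0+0 = 0
  1+1 = 0 carry 1
  0+1+1 = 0 carry 1
  1+0+1 = 0 carry 1
  1+1+1 = 1 carry 1
  1+0+1 = 0 carry 1
  0+0+1 = 1
  1+0 = 1
  1+0 = 1
  1+0 = 1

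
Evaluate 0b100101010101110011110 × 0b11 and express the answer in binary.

Multiply each base-2 digit by 3, carrying:
  0×3 = 0 → write 0
  1×3 = 3 → write 1 carry 1
  1×3+1 = 4 → write 0 carry 2
  1×3+2 = 5 → write 1 carry 2
  1×3+2 = 5 → write 1 carry 2
  0×3+2 = 2 → write 0 carry 1
  0×3+1 = 1 → write 1
  1×3 = 3 → write 1 carry 1
  1×3+1 = 4 → write 0 carry 2
  1×3+2 = 5 → write 1 carry 2
  0×3+2 = 2 → write 0 carry 1
  1×3+1 = 4 → write 0 carry 2
  0×3+2 = 2 → write 0 carry 1
  1×3+1 = 4 → write 0 carry 2
  0×3+2 = 2 → write 0 carry 1
  1×3+1 = 4 → write 0 carry 2
  0×3+2 = 2 → write 0 carry 1
  1×3+1 = 4 → write 0 carry 2
  0×3+2 = 2 → write 0 carry 1
  0×3+1 = 1 → write 1
  1×3 = 3 → write 1 carry 1
  remaining carry: 1

0b1110000000001011011010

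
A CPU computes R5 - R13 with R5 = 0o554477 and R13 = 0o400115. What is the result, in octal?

0o154362

Subtract column by column in base 8:
  7-5 → 2
  7-1 → 6
  4-1 → 3
  4-0 → 4
  5-0 → 5
  5-4 → 1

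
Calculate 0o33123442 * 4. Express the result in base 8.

0o154516210

Multiply each base-8 digit by 4, carrying:
  2×4 = 8 → write 0 carry 1
  4×4+1 = 17 → write 1 carry 2
  4×4+2 = 18 → write 2 carry 2
  3×4+2 = 14 → write 6 carry 1
  2×4+1 = 9 → write 1 carry 1
  1×4+1 = 5 → write 5
  3×4 = 12 → write 4 carry 1
  3×4+1 = 13 → write 5 carry 1
  remaining carry: 1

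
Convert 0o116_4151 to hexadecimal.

Each octal digit is 3 bits: 1=001 1=001 6=110 4=100 1=001 5=101 1=001.
Group the bits into nibbles: 0100 1110 1000 0110 1001 → 4E869.

0x4E869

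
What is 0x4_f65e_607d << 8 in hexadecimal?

0x4f65e607d00

Shifting left by 8 bits = 2 hex digits: append 2 zeros.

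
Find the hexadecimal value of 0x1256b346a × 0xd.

0xee671a962

Multiply each base-16 digit by 13, carrying:
  a×13 = 130 → write 2 carry 8
  6×13+8 = 86 → write 6 carry 5
  4×13+5 = 57 → write 9 carry 3
  3×13+3 = 42 → write a carry 2
  b×13+2 = 145 → write 1 carry 9
  6×13+9 = 87 → write 7 carry 5
  5×13+5 = 70 → write 6 carry 4
  2×13+4 = 30 → write e carry 1
  1×13+1 = 14 → write e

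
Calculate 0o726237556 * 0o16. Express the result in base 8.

0o14670274004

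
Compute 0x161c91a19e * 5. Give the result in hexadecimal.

Multiply each base-16 digit by 5, carrying:
  e×5 = 70 → write 6 carry 4
  9×5+4 = 49 → write 1 carry 3
  1×5+3 = 8 → write 8
  a×5 = 50 → write 2 carry 3
  1×5+3 = 8 → write 8
  9×5 = 45 → write d carry 2
  c×5+2 = 62 → write e carry 3
  1×5+3 = 8 → write 8
  6×5 = 30 → write e carry 1
  1×5+1 = 6 → write 6

0x6e8ed82816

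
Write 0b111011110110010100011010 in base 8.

0o73662432

Group the bits in threes: 111 011 110 110 010 100 011 010 → 73662432.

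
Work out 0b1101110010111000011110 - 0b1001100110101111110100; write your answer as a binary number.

0b100001100001000101010

Subtract column by column in base 2:
  0-0 → 0
  1-0 → 1
  1-1 → 0
  1-0 → 1
  1-1 → 0
  0-1 → 1 (borrow)
  0-1-1 → 0 (borrow)
  0-1-1 → 0 (borrow)
  0-1-1 → 0 (borrow)
  1-1-1 → 1 (borrow)
  1-0-1 → 0
  1-1 → 0
  0-0 → 0
  1-1 → 0
  0-1 → 1 (borrow)
  0-0-1 → 1 (borrow)
  1-0-1 → 0
  1-1 → 0
  1-1 → 0
  0-0 → 0
  1-0 → 1
  1-1 → 0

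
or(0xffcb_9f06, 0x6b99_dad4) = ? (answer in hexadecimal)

0xffdbdfd6

OR each hex digit independently (no carries):
  f|6=f, f|b=f, c|9=d, b|9=b, 9|d=d, f|a=f, 0|d=d, 6|4=6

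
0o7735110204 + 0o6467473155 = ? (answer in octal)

0o16424603361

Add column by column in base 8, right to left:
  4+5 = 1 carry 1
  0+5+1 = 6
  2+1 = 3
  0+3 = 3
  1+7 = 0 carry 1
  1+4+1 = 6
  5+7 = 4 carry 1
  3+6+1 = 2 carry 1
  7+4+1 = 4 carry 1
  7+6+1 = 6 carry 1
  final carry 1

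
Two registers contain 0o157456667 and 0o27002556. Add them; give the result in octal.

Add column by column in base 8, right to left:
  7+6 = 5 carry 1
  6+5+1 = 4 carry 1
  6+5+1 = 4 carry 1
  6+2+1 = 1 carry 1
  5+0+1 = 6
  4+0 = 4
  7+7 = 6 carry 1
  5+2+1 = 0 carry 1
  1+0+1 = 2

0o206461445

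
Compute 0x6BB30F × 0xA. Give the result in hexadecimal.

Multiply each base-16 digit by 10, carrying:
  F×10 = 150 → write 6 carry 9
  0×10+9 = 9 → write 9
  3×10 = 30 → write E carry 1
  B×10+1 = 111 → write F carry 6
  B×10+6 = 116 → write 4 carry 7
  6×10+7 = 67 → write 3 carry 4
  remaining carry: 4

0x434FE96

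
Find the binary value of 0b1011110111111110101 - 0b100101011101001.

Subtract column by column in base 2:
  1-1 → 0
  0-0 → 0
  1-0 → 1
  0-1 → 1 (borrow)
  1-0-1 → 0
  1-1 → 0
  1-1 → 0
  1-1 → 0
  1-0 → 1
  1-1 → 0
  1-0 → 1
  1-1 → 0
  0-0 → 0
  1-0 → 1
  1-1 → 0
  1-0 → 1
  1-0 → 1
  0-0 → 0
  1-0 → 1

0b1011010010100001100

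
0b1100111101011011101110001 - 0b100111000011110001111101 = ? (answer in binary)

Subtract column by column in base 2:
  1-1 → 0
  0-0 → 0
  0-1 → 1 (borrow)
  0-1-1 → 0 (borrow)
  1-1-1 → 1 (borrow)
  1-1-1 → 1 (borrow)
  1-1-1 → 1 (borrow)
  0-0-1 → 1 (borrow)
  1-0-1 → 0
  1-0 → 1
  1-1 → 0
  0-1 → 1 (borrow)
  1-1-1 → 1 (borrow)
  1-1-1 → 1 (borrow)
  0-0-1 → 1 (borrow)
  1-0-1 → 0
  0-0 → 0
  1-0 → 1
  1-1 → 0
  1-1 → 0
  1-1 → 0
  0-0 → 0
  0-0 → 0
  1-1 → 0
  1-0 → 1

0b1000000100111101011110100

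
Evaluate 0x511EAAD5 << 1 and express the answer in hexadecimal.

0xA23D55AA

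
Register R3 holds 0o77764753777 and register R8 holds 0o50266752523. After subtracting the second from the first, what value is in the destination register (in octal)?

Subtract column by column in base 8:
  7-3 → 4
  7-2 → 5
  7-5 → 2
  3-2 → 1
  5-5 → 0
  7-7 → 0
  4-6 → 6 (borrow)
  6-6-1 → 7 (borrow)
  7-2-1 → 4
  7-0 → 7
  7-5 → 2

0o27476001254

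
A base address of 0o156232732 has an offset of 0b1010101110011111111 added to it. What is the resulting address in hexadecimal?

0x1BE92D9

0o156232732 = 0x1B935DA in hexadecimal.
0b1010101110011111111 = 0x55CFF in hexadecimal.
Add column by column in base 16, right to left:
  A+F = 9 carry 1
  D+F+1 = D carry 1
  5+C+1 = 2 carry 1
  3+5+1 = 9
  9+5 = E
  B+0 = B
  1+0 = 1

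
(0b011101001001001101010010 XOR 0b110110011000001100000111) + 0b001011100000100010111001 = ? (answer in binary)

0b110110110001100100001110

First 0b011101001001001101010010 XOR 0b110110011000001100000111 = 0b101011010001000001010101.
Add column by column in base 2, right to left:
  1+1 = 0 carry 1
  0+0+1 = 1
  1+0 = 1
  0+1 = 1
  1+1 = 0 carry 1
  0+1+1 = 0 carry 1
  1+0+1 = 0 carry 1
  0+1+1 = 0 carry 1
  0+0+1 = 1
  0+0 = 0
  0+0 = 0
  0+1 = 1
  1+0 = 1
  0+0 = 0
  0+0 = 0
  0+0 = 0
  1+0 = 1
  0+1 = 1
  1+1 = 0 carry 1
  1+1+1 = 1 carry 1
  0+0+1 = 1
  1+1 = 0 carry 1
  0+0+1 = 1
  1+0 = 1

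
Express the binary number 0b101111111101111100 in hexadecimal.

0x2FF7C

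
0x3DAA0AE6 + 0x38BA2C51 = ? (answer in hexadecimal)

0x76643737

Add column by column in base 16, right to left:
  6+1 = 7
  E+5 = 3 carry 1
  A+C+1 = 7 carry 1
  0+2+1 = 3
  A+A = 4 carry 1
  A+B+1 = 6 carry 1
  D+8+1 = 6 carry 1
  3+3+1 = 7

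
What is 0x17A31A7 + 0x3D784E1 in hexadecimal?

Add column by column in base 16, right to left:
  7+1 = 8
  A+E = 8 carry 1
  1+4+1 = 6
  3+8 = B
  A+7 = 1 carry 1
  7+D+1 = 5 carry 1
  1+3+1 = 5

0x551B688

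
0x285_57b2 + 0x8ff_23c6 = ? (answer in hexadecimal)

0xb847b78

Add column by column in base 16, right to left:
  2+6 = 8
  b+c = 7 carry 1
  7+3+1 = b
  5+2 = 7
  5+f = 4 carry 1
  8+f+1 = 8 carry 1
  2+8+1 = b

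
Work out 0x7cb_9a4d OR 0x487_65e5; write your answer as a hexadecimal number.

OR each hex digit independently (no carries):
  7|4=7, c|8=c, b|7=f, 9|6=f, a|5=f, 4|e=e, d|5=d

0x7cfffed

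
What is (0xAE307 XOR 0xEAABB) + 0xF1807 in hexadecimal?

First 0xAE307 XOR 0xEAABB = 0x449BC.
Add column by column in base 16, right to left:
  C+7 = 3 carry 1
  B+0+1 = C
  9+8 = 1 carry 1
  4+1+1 = 6
  4+F = 3 carry 1
  final carry 1

0x1361C3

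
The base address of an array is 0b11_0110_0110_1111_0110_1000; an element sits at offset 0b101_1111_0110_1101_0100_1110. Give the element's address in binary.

0b100101011101110010110110

Add column by column in base 2, right to left:
  0+0 = 0
  0+1 = 1
  0+1 = 1
  1+1 = 0 carry 1
  0+0+1 = 1
  1+0 = 1
  1+1 = 0 carry 1
  0+0+1 = 1
  1+1 = 0 carry 1
  1+0+1 = 0 carry 1
  1+1+1 = 1 carry 1
  1+1+1 = 1 carry 1
  0+0+1 = 1
  1+1 = 0 carry 1
  1+1+1 = 1 carry 1
  0+0+1 = 1
  0+1 = 1
  1+1 = 0 carry 1
  1+1+1 = 1 carry 1
  0+1+1 = 0 carry 1
  1+1+1 = 1 carry 1
  1+0+1 = 0 carry 1
  0+1+1 = 0 carry 1
  final carry 1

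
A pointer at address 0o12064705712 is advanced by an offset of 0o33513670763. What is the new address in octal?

Add column by column in base 8, right to left:
  2+3 = 5
  1+6 = 7
  7+7 = 6 carry 1
  5+0+1 = 6
  0+7 = 7
  7+6 = 5 carry 1
  4+3+1 = 0 carry 1
  6+1+1 = 0 carry 1
  0+5+1 = 6
  2+3 = 5
  1+3 = 4

0o45600576675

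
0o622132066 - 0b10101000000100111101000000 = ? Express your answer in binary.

0b11101010000110010011110110

0o622132066 = 0b110010010001011010000110110 in binary.
Subtract column by column in base 2:
  0-0 → 0
  1-0 → 1
  1-0 → 1
  0-0 → 0
  1-0 → 1
  1-0 → 1
  0-1 → 1 (borrow)
  0-0-1 → 1 (borrow)
  0-1-1 → 0 (borrow)
  0-1-1 → 0 (borrow)
  1-1-1 → 1 (borrow)
  0-1-1 → 0 (borrow)
  1-0-1 → 0
  1-0 → 1
  0-1 → 1 (borrow)
  1-0-1 → 0
  0-0 → 0
  0-0 → 0
  0-0 → 0
  1-0 → 1
  0-0 → 0
  0-1 → 1 (borrow)
  1-0-1 → 0
  0-1 → 1 (borrow)
  0-0-1 → 1 (borrow)
  1-1-1 → 1 (borrow)
  1-0-1 → 0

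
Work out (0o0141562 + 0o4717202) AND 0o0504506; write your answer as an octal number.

0o504

Add column by column in base 8, right to left:
  2+2 = 4
  6+0 = 6
  5+2 = 7
  1+7 = 0 carry 1
  4+1+1 = 6
  1+7 = 0 carry 1
  0+4+1 = 5
Sum = 0o5060764; now AND with 0o0504506:
  5&0=0, 0&5=0, 6&0=0, 0&4=0, 7&5=5, 6&0=0, 4&6=4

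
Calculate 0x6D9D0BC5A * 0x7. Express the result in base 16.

Multiply each base-16 digit by 7, carrying:
  A×7 = 70 → write 6 carry 4
  5×7+4 = 39 → write 7 carry 2
  C×7+2 = 86 → write 6 carry 5
  B×7+5 = 82 → write 2 carry 5
  0×7+5 = 5 → write 5
  D×7 = 91 → write B carry 5
  9×7+5 = 68 → write 4 carry 4
  D×7+4 = 95 → write F carry 5
  6×7+5 = 47 → write F carry 2
  remaining carry: 2

0x2FF4B52676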